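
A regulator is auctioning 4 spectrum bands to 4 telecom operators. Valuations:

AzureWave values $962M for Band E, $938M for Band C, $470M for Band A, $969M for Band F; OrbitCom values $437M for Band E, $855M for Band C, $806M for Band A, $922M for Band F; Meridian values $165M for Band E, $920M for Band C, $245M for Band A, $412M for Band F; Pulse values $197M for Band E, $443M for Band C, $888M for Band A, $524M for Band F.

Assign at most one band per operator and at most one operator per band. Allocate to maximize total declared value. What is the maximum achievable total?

Max total: $3692M

This is a one-to-one assignment (maximum-weight bipartite matching).
Optimal: AzureWave→Band E ($962M), OrbitCom→Band F ($922M), Meridian→Band C ($920M), Pulse→Band A ($888M) — total 962+922+920+888 = $3692M.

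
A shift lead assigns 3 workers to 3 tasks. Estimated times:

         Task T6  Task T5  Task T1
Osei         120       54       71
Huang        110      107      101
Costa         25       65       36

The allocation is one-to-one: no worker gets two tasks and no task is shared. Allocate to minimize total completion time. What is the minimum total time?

Minimum total: 180 min

Optimal: Osei→Task T5 (54 min), Huang→Task T1 (101 min), Costa→Task T6 (25 min) — total 54+101+25 = 180 min.
Next-best assignment: Osei→Task T5, Huang→Task T6, Costa→Task T1 = 200 min.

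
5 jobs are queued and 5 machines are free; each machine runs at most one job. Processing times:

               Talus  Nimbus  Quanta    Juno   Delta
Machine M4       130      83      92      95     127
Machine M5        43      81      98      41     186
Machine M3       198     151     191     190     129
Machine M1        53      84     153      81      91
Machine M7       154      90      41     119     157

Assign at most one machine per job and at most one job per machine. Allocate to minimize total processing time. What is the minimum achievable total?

Minimum total: 347 min

This is a one-to-one assignment (minimum-cost bipartite matching).
Optimal: Talus→Machine M1 (53 min), Nimbus→Machine M4 (83 min), Quanta→Machine M7 (41 min), Juno→Machine M5 (41 min), Delta→Machine M3 (129 min) — total 53+83+41+41+129 = 347 min.
Swapping Nimbus↔Talus (Nimbus→Machine M1 84 min, Talus→Machine M4 130 min) adds 78.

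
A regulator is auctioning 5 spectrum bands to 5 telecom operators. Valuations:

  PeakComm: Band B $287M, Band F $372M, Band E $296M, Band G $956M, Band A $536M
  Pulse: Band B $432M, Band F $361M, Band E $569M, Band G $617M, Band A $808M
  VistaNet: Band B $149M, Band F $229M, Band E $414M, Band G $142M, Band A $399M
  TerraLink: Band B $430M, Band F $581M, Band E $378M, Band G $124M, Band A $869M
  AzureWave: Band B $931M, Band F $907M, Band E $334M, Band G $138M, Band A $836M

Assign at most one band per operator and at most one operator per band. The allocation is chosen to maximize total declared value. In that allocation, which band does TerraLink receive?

TerraLink receives Band F.

Optimal: PeakComm→Band G ($956M), Pulse→Band A ($808M), VistaNet→Band E ($414M), TerraLink→Band F ($581M), AzureWave→Band B ($931M) — total 956+808+414+581+931 = $3690M.
Column-greedy (each band in turn goes to its best remaining operator) gives $3436M, worse by 254.
Swapping TerraLink↔Pulse (TerraLink→Band A $869M, Pulse→Band F $361M) loses 159.
No other one-to-one assignment exceeds $3690M.
TerraLink's own top band is Band A ($869M), but forcing TerraLink→Band A and reassigning the rest optimally gives only $3578M — worse by 112.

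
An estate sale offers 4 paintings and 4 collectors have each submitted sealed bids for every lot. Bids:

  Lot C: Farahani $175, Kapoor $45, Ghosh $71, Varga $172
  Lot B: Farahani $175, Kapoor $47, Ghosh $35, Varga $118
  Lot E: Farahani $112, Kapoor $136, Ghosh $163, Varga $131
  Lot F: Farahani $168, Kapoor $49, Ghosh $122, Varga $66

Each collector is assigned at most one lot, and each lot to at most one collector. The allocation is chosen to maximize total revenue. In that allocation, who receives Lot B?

Farahani receives Lot B.

Optimal: Farahani→Lot B ($175), Kapoor→Lot E ($136), Ghosh→Lot F ($122), Varga→Lot C ($172) — total 175+136+122+172 = $605.
Next-best assignment: Farahani→Lot B, Kapoor→Lot F, Ghosh→Lot E, Varga→Lot C = $559.
Farahani's own top lot is Lot C ($175), but forcing Farahani→Lot C and reassigning the rest optimally gives only $551 — worse by 54.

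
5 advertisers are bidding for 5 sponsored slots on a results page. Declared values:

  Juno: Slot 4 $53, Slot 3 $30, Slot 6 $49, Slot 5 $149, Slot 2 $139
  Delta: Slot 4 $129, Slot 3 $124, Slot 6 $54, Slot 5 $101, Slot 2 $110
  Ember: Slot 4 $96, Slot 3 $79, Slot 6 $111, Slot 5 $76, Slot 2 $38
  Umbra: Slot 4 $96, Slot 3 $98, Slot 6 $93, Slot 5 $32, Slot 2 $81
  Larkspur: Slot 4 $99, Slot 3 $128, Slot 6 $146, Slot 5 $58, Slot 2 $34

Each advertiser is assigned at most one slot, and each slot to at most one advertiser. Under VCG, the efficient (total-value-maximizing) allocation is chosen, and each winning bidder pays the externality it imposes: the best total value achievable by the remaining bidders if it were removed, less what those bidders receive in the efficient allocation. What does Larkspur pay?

Efficient allocation: Juno→Slot 5 ($149), Delta→Slot 2 ($110), Ember→Slot 4 ($96), Umbra→Slot 3 ($98), Larkspur→Slot 6 ($146); total welfare W = $599.
Larkspur receives Slot 6 at value $146, so the others get W − 146 = $453.
Without Larkspur: best allocation of the remaining 4 bidders over all 5 slots is Juno→Slot 5 ($149), Delta→Slot 4 ($129), Ember→Slot 6 ($111), Umbra→Slot 3 ($98), total $487.
VCG payment = (others' best without Larkspur) − (others' welfare with Larkspur) = 487 − 453 = $34.

Larkspur pays $34.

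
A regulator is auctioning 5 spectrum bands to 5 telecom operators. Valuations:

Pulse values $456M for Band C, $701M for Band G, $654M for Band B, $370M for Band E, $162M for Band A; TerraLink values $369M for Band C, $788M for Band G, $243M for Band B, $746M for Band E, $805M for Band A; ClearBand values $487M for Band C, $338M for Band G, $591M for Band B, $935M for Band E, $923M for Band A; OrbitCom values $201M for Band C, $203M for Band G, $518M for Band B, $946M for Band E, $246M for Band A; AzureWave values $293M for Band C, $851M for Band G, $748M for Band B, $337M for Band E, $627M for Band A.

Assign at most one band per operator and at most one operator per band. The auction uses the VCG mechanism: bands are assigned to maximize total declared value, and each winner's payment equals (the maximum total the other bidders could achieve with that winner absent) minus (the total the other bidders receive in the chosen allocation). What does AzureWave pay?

AzureWave pays $198M.

Efficient allocation: Pulse→Band C ($456M), TerraLink→Band G ($788M), ClearBand→Band A ($923M), OrbitCom→Band E ($946M), AzureWave→Band B ($748M); total welfare W = $3861M.
AzureWave receives Band B at value $748M, so the others get W − 748 = $3113M.
Without AzureWave: best allocation of the remaining 4 bidders over all 5 bands is Pulse→Band B ($654M), TerraLink→Band G ($788M), ClearBand→Band A ($923M), OrbitCom→Band E ($946M), total $3311M.
VCG payment = (others' best without AzureWave) − (others' welfare with AzureWave) = 3311 − 3113 = $198M.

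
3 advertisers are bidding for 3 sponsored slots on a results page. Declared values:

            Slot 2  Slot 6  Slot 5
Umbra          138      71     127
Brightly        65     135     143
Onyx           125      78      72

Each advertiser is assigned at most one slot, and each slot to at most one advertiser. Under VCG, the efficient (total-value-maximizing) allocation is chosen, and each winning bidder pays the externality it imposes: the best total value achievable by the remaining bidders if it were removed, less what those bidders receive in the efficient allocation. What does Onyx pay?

Onyx pays $19.

Efficient allocation: Umbra→Slot 5 ($127), Brightly→Slot 6 ($135), Onyx→Slot 2 ($125); total welfare W = $387.
Onyx receives Slot 2 at value $125, so the others get W − 125 = $262.
Without Onyx: best allocation of the remaining 2 bidders over all 3 slots is Umbra→Slot 2 ($138), Brightly→Slot 5 ($143), total $281.
VCG payment = (others' best without Onyx) − (others' welfare with Onyx) = 281 − 262 = $19.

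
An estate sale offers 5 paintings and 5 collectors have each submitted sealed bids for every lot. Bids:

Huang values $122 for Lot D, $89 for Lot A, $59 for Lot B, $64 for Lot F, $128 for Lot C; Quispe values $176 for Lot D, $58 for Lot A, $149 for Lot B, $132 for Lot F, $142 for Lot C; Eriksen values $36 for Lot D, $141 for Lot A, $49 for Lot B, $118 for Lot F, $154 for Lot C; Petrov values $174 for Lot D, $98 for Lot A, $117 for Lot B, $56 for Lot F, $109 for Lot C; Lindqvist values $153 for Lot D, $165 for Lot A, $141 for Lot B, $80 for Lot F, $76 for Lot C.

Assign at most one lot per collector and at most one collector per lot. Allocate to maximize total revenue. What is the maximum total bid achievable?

Max total: $734

This is a one-to-one assignment (maximum-weight bipartite matching).
Optimal: Huang→Lot C ($128), Quispe→Lot B ($149), Eriksen→Lot F ($118), Petrov→Lot D ($174), Lindqvist→Lot A ($165) — total 128+149+118+174+165 = $734.
Max-entry greedy (repeatedly take the single best remaining cell) gives $676, worse by 58.
Swapping Eriksen↔Petrov (Eriksen→Lot D $36, Petrov→Lot F $56) loses 200.
Checked against all permutations: $734 is optimal.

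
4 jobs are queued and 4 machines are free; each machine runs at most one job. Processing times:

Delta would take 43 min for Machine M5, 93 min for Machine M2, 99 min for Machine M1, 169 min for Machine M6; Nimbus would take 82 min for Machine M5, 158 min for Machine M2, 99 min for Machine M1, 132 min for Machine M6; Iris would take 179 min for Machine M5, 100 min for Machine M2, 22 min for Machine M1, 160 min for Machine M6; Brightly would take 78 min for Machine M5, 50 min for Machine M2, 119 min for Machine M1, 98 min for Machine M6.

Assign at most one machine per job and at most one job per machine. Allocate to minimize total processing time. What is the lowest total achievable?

Min total: 247 min

Optimal: Delta→Machine M5 (43 min), Nimbus→Machine M6 (132 min), Iris→Machine M1 (22 min), Brightly→Machine M2 (50 min) — total 43+132+22+50 = 247 min.
Row-greedy (each job in turn takes its cheapest remaining machine) gives 340 min, worse by 93.
Next-best assignment: Delta→Machine M2, Nimbus→Machine M5, Iris→Machine M1, Brightly→Machine M6 = 295 min.
Swapping Nimbus↔Iris (Nimbus→Machine M1 99 min, Iris→Machine M6 160 min) adds 105.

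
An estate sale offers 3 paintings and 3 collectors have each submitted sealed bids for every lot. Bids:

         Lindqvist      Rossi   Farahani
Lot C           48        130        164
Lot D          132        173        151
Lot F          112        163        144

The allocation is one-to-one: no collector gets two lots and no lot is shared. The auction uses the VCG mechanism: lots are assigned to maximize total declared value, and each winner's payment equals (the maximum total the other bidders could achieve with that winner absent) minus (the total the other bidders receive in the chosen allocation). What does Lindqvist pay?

Efficient allocation: Lindqvist→Lot D ($132), Rossi→Lot F ($163), Farahani→Lot C ($164); total welfare W = $459.
Lindqvist receives Lot D at value $132, so the others get W − 132 = $327.
Without Lindqvist: best allocation of the remaining 2 bidders over all 3 lots is Rossi→Lot D ($173), Farahani→Lot C ($164), total $337.
VCG payment = (others' best without Lindqvist) − (others' welfare with Lindqvist) = 337 − 327 = $10.

Lindqvist pays $10.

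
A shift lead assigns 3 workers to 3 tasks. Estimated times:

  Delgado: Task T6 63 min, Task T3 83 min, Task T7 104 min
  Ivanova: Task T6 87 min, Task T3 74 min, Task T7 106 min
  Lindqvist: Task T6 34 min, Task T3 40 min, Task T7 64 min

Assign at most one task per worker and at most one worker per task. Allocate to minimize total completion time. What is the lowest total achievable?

Treat this as an assignment problem: match each worker to one task.
Optimal: Delgado→Task T6 (63 min), Ivanova→Task T3 (74 min), Lindqvist→Task T7 (64 min) — total 63+74+64 = 201 min.
Column-greedy (each task in turn goes to its cheapest remaining worker) gives 212 min, worse by 11.
Next-best assignment: Delgado→Task T6, Ivanova→Task T7, Lindqvist→Task T3 = 209 min.
Swapping Delgado↔Lindqvist (Delgado→Task T7 104 min, Lindqvist→Task T6 34 min) adds 11.

Minimum total: 201 min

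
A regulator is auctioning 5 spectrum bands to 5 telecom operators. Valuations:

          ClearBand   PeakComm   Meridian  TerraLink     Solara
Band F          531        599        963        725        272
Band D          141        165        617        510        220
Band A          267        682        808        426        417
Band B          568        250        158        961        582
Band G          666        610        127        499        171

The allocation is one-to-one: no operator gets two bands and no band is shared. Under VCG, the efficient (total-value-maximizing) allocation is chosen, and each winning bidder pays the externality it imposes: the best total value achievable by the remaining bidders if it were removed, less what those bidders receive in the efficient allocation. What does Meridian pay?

Meridian pays $126M.

Efficient allocation: ClearBand→Band G ($666M), PeakComm→Band A ($682M), Meridian→Band F ($963M), TerraLink→Band B ($961M), Solara→Band D ($220M); total welfare W = $3492M.
Meridian receives Band F at value $963M, so the others get W − 963 = $2529M.
Without Meridian: best allocation of the remaining 4 bidders over all 5 bands is ClearBand→Band G ($666M), PeakComm→Band A ($682M), TerraLink→Band F ($725M), Solara→Band B ($582M), total $2655M.
VCG payment = (others' best without Meridian) − (others' welfare with Meridian) = 2655 − 2529 = $126M.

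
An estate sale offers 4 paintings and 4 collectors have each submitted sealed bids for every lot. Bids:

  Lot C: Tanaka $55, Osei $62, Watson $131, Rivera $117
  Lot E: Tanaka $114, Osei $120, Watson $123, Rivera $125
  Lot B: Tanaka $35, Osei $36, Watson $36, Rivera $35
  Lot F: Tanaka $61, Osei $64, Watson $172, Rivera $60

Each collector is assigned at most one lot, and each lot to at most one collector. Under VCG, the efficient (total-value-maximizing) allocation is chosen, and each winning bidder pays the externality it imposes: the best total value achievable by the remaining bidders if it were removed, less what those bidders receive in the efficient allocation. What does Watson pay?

Watson pays $26.

Efficient allocation: Tanaka→Lot B ($35), Osei→Lot E ($120), Watson→Lot F ($172), Rivera→Lot C ($117); total welfare W = $444.
Watson receives Lot F at value $172, so the others get W − 172 = $272.
Without Watson: best allocation of the remaining 3 bidders over all 4 lots is Tanaka→Lot F ($61), Osei→Lot E ($120), Rivera→Lot C ($117), total $298.
VCG payment = (others' best without Watson) − (others' welfare with Watson) = 298 − 272 = $26.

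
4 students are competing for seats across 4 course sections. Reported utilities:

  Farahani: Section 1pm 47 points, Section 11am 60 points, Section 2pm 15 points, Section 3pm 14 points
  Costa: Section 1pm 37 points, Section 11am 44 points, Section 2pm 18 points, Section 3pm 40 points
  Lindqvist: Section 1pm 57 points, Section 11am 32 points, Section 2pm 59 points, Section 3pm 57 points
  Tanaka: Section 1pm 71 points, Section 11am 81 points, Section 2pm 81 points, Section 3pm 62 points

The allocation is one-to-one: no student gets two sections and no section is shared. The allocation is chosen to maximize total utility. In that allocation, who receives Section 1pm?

Lindqvist receives Section 1pm.

Optimal: Farahani→Section 11am (60 points), Costa→Section 3pm (40 points), Lindqvist→Section 1pm (57 points), Tanaka→Section 2pm (81 points) — total 60+40+57+81 = 238 points.
Max-entry greedy (repeatedly take the single best remaining cell) gives 227 points, worse by 11.
Every other assignment is strictly worse.
Lindqvist's own top section is Section 2pm (59 points), but forcing Lindqvist→Section 2pm and reassigning the rest optimally gives only 230 points — worse by 8.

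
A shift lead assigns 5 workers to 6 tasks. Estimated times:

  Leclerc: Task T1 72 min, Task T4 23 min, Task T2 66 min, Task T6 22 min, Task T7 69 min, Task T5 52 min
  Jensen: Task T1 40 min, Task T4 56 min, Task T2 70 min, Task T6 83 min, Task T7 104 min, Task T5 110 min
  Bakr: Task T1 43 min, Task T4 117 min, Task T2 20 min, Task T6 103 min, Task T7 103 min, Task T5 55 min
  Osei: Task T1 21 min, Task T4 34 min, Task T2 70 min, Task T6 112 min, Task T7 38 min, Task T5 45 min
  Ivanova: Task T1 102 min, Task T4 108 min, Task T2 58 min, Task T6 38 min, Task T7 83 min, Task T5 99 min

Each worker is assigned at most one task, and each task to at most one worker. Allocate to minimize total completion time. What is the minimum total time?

This is the linear assignment problem.
Optimal: Leclerc→Task T4 (23 min), Jensen→Task T1 (40 min), Bakr→Task T2 (20 min), Osei→Task T7 (38 min), Ivanova→Task T6 (38 min) — total 23+40+20+38+38 = 159 min.
Checked against all permutations: 159 min is optimal.

Minimum total: 159 min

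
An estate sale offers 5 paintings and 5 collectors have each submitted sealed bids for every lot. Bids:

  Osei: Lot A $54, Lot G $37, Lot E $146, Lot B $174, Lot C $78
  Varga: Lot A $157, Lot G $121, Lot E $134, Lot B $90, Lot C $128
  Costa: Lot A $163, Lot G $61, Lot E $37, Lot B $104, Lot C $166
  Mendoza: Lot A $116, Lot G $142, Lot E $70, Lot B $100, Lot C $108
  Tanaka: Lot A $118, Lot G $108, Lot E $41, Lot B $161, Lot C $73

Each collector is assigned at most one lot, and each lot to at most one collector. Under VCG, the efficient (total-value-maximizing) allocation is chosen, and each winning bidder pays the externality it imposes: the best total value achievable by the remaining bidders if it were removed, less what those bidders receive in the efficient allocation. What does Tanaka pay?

Tanaka pays $28.

Efficient allocation: Osei→Lot E ($146), Varga→Lot A ($157), Costa→Lot C ($166), Mendoza→Lot G ($142), Tanaka→Lot B ($161); total welfare W = $772.
Tanaka receives Lot B at value $161, so the others get W − 161 = $611.
Without Tanaka: best allocation of the remaining 4 bidders over all 5 lots is Osei→Lot B ($174), Varga→Lot A ($157), Costa→Lot C ($166), Mendoza→Lot G ($142), total $639.
VCG payment = (others' best without Tanaka) − (others' welfare with Tanaka) = 639 − 611 = $28.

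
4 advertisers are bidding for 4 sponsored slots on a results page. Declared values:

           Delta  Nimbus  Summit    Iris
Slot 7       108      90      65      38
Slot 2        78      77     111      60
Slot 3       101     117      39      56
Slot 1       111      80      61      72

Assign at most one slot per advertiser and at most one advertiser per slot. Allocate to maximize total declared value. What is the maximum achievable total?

Optimal: Delta→Slot 7 ($108), Nimbus→Slot 3 ($117), Summit→Slot 2 ($111), Iris→Slot 1 ($72) — total 108+117+111+72 = $408.
Max-entry greedy (repeatedly take the single best remaining cell) gives $377, worse by 31.
Next-best assignment: Delta→Slot 1, Nimbus→Slot 3, Summit→Slot 2, Iris→Slot 7 = $377.
Swapping Nimbus↔Delta (Nimbus→Slot 7 $90, Delta→Slot 3 $101) loses 34.

Maximum total: $408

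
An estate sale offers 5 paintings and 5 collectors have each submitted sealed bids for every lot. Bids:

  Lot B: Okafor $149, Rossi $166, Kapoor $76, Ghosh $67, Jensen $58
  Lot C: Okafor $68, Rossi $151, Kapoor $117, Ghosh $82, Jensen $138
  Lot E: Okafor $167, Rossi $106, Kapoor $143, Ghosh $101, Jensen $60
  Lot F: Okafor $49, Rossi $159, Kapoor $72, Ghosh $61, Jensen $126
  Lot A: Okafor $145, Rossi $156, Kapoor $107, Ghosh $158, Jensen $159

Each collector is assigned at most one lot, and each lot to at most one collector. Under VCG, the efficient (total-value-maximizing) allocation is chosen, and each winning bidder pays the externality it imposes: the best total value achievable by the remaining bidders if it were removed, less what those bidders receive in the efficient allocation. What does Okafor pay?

Efficient allocation: Okafor→Lot B ($149), Rossi→Lot F ($159), Kapoor→Lot E ($143), Ghosh→Lot A ($158), Jensen→Lot C ($138); total welfare W = $747.
Okafor receives Lot B at value $149, so the others get W − 149 = $598.
Without Okafor: best allocation of the remaining 4 bidders over all 5 lots is Rossi→Lot B ($166), Kapoor→Lot E ($143), Ghosh→Lot A ($158), Jensen→Lot C ($138), total $605.
VCG payment = (others' best without Okafor) − (others' welfare with Okafor) = 605 − 598 = $7.

Okafor pays $7.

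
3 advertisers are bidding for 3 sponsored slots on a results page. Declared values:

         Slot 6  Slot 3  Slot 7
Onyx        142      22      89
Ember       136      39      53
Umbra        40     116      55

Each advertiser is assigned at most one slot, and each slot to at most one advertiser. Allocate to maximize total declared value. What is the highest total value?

Max total: $341

Optimal: Onyx→Slot 7 ($89), Ember→Slot 6 ($136), Umbra→Slot 3 ($116) — total 89+136+116 = $341.
Column-greedy (each slot in turn goes to its best remaining advertiser) gives $311, worse by 30.
Every other assignment is strictly worse.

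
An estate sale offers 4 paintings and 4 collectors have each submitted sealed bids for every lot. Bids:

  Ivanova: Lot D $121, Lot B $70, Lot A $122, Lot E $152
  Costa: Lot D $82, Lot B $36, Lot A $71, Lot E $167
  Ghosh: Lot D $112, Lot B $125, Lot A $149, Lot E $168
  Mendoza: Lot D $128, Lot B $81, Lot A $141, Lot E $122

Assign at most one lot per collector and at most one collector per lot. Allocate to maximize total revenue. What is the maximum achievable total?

Maximum total: $554

This is the linear assignment problem.
Optimal: Ivanova→Lot D ($121), Costa→Lot E ($167), Ghosh→Lot B ($125), Mendoza→Lot A ($141) — total 121+167+125+141 = $554.
Row-greedy (each collector in turn takes its best remaining lot) gives $464, worse by 90.
Checked against all permutations: $554 is optimal.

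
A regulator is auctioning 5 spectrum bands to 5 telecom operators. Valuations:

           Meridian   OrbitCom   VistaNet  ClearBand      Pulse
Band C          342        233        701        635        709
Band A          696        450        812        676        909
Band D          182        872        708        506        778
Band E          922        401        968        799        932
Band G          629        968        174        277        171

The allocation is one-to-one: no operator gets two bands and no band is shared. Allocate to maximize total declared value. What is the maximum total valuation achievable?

Optimal: Meridian→Band E ($922M), OrbitCom→Band G ($968M), VistaNet→Band D ($708M), ClearBand→Band C ($635M), Pulse→Band A ($909M) — total 922+968+708+635+909 = $4142M.
Row-greedy (each operator in turn takes its best remaining band) gives $4115M, worse by 27.
Next-best assignment: Meridian→Band E, OrbitCom→Band G, VistaNet→Band A, ClearBand→Band C, Pulse→Band D = $4115M.

Maximum total: $4142M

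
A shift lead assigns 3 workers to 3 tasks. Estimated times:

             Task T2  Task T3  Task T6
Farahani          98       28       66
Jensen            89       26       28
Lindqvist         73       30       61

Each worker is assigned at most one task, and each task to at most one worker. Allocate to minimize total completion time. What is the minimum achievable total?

Min total: 129 min

Optimal: Farahani→Task T3 (28 min), Jensen→Task T6 (28 min), Lindqvist→Task T2 (73 min) — total 28+28+73 = 129 min.
Min-entry greedy (repeatedly take the single cheapest remaining cell) gives 185 min, worse by 56.
Next-best assignment: Farahani→Task T2, Jensen→Task T6, Lindqvist→Task T3 = 156 min.
Every other assignment is strictly worse.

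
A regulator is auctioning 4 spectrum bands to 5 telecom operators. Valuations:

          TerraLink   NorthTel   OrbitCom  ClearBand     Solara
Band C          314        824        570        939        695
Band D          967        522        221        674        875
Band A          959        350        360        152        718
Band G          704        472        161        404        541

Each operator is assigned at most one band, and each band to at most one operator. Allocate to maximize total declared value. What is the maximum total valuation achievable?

This is a one-to-one assignment (maximum-weight bipartite matching).
Optimal: ClearBand→Band C ($939M), Solara→Band D ($875M), TerraLink→Band A ($959M), NorthTel→Band G ($472M) — total 939+875+959+472 = $3245M.
Row-greedy (each operator in turn takes its best remaining band) gives $2555M, worse by 690.

Max total: $3245M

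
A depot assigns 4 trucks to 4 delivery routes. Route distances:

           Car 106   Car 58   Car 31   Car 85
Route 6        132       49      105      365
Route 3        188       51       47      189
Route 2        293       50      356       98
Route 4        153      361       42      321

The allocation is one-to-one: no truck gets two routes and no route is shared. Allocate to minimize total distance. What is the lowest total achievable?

Optimal: Car 106→Route 6 (132 km), Car 58→Route 3 (51 km), Car 31→Route 4 (42 km), Car 85→Route 2 (98 km) — total 132+51+42+98 = 323 km.
Row-greedy (each truck in turn takes its cheapest remaining route) gives 413 km, worse by 90.
Next-best assignment: Car 106→Route 4, Car 58→Route 6, Car 31→Route 3, Car 85→Route 2 = 347 km.
Swapping Car 106↔Car 85 (Car 106→Route 2 293 km, Car 85→Route 6 365 km) adds 428.
Every other assignment is strictly worse.

Minimum total: 323 km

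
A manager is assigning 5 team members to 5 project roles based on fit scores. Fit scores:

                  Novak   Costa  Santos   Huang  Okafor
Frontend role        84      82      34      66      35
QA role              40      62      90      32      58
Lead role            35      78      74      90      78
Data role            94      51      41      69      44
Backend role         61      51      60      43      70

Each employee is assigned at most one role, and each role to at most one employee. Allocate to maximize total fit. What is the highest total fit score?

This is the linear assignment problem.
Optimal: Novak→Data role (94 pts), Costa→Frontend role (82 pts), Santos→QA role (90 pts), Huang→Lead role (90 pts), Okafor→Backend role (70 pts) — total 94+82+90+90+70 = 426 pts.
Column-greedy (each role in turn goes to its best remaining employee) gives 385 pts, worse by 41.
Next-best assignment: Novak→Data role, Costa→Lead role, Santos→QA role, Huang→Frontend role, Okafor→Backend role = 398 pts.
Every other assignment is strictly worse.

Max total: 426 pts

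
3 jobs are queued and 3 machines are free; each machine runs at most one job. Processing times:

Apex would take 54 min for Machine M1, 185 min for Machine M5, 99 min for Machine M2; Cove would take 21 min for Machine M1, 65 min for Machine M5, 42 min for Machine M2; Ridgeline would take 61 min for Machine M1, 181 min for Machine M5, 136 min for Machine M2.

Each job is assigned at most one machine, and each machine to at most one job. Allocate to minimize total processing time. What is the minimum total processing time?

Optimal: Apex→Machine M2 (99 min), Cove→Machine M5 (65 min), Ridgeline→Machine M1 (61 min) — total 99+65+61 = 225 min.
Row-greedy (each job in turn takes its cheapest remaining machine) gives 277 min, worse by 52.
Next-best assignment: Apex→Machine M1, Cove→Machine M5, Ridgeline→Machine M2 = 255 min.
Every other assignment is strictly worse.

Minimum total: 225 min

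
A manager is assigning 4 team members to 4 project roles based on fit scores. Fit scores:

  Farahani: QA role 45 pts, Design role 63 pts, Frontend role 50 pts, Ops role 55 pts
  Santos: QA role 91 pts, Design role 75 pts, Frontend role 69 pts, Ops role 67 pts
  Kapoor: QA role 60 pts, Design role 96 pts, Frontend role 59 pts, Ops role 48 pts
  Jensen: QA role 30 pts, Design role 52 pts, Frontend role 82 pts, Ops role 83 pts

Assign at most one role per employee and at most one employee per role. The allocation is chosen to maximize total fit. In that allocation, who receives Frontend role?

Jensen receives Frontend role.

This is the linear assignment problem.
Optimal: Farahani→Ops role (55 pts), Santos→QA role (91 pts), Kapoor→Design role (96 pts), Jensen→Frontend role (82 pts) — total 55+91+96+82 = 324 pts.
Max-entry greedy (repeatedly take the single best remaining cell) gives 320 pts, worse by 4.
Next-best assignment: Farahani→Frontend role, Santos→QA role, Kapoor→Design role, Jensen→Ops role = 320 pts.
Swapping Farahani↔Santos (Farahani→QA role 45 pts, Santos→Ops role 67 pts) loses 34.
Every other assignment is strictly worse.
Jensen's own top role is Ops role (83 pts), but forcing Jensen→Ops role and reassigning the rest optimally gives only 320 pts — worse by 4.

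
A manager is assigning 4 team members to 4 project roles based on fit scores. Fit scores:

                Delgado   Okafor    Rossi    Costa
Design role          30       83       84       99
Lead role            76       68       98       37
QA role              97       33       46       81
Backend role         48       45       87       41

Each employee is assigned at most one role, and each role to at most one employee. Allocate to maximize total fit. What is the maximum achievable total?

This is a one-to-one assignment (maximum-weight bipartite matching).
Optimal: Delgado→QA role (97 pts), Okafor→Lead role (68 pts), Rossi→Backend role (87 pts), Costa→Design role (99 pts) — total 97+68+87+99 = 351 pts.
Row-greedy (each employee in turn takes its best remaining role) gives 319 pts, worse by 32.
No other one-to-one assignment exceeds 351 pts.

Maximum total: 351 pts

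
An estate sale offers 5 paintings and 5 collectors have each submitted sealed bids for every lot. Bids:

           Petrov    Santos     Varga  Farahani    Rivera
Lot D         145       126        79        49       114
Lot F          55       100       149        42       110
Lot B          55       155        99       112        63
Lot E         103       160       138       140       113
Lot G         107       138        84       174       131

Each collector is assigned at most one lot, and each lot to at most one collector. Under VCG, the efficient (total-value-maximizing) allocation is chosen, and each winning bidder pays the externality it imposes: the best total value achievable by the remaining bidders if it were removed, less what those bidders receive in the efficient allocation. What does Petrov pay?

Efficient allocation: Petrov→Lot D ($145), Santos→Lot B ($155), Varga→Lot F ($149), Farahani→Lot G ($174), Rivera→Lot E ($113); total welfare W = $736.
Petrov receives Lot D at value $145, so the others get W − 145 = $591.
Without Petrov: best allocation of the remaining 4 bidders over all 5 lots is Santos→Lot E ($160), Varga→Lot F ($149), Farahani→Lot G ($174), Rivera→Lot D ($114), total $597.
VCG payment = (others' best without Petrov) − (others' welfare with Petrov) = 597 − 591 = $6.

Petrov pays $6.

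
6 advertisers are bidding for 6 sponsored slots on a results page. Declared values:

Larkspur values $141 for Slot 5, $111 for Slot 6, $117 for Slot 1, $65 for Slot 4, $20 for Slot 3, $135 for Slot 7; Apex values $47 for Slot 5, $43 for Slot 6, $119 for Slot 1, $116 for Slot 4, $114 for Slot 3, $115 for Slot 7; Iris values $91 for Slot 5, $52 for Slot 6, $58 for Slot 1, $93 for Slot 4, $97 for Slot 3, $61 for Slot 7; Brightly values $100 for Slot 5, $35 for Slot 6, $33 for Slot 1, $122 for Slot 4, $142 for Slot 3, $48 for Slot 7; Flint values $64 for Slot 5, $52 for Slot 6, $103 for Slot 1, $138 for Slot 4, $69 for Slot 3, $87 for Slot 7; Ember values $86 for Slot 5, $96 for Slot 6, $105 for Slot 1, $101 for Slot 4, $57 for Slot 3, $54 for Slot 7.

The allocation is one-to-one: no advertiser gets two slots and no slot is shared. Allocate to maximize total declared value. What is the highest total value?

Treat this as an assignment problem: match each advertiser to one slot.
Optimal: Larkspur→Slot 7 ($135), Apex→Slot 1 ($119), Iris→Slot 5 ($91), Brightly→Slot 3 ($142), Flint→Slot 4 ($138), Ember→Slot 6 ($96) — total 135+119+91+142+138+96 = $721.
Row-greedy (each advertiser in turn takes its best remaining slot) gives $662, worse by 59.

Maximum total: $721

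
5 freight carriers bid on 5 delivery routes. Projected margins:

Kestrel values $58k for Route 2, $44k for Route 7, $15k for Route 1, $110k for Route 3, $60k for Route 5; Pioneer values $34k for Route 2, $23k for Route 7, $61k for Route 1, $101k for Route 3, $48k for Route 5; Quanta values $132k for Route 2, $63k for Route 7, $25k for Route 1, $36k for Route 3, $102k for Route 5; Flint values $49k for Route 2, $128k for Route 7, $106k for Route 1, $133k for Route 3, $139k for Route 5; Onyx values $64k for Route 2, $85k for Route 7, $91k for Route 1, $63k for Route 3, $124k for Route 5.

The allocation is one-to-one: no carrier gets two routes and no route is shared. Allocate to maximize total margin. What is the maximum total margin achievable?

Max total: $555k

Optimal: Kestrel→Route 3 ($110k), Pioneer→Route 1 ($61k), Quanta→Route 2 ($132k), Flint→Route 7 ($128k), Onyx→Route 5 ($124k) — total 110+61+132+128+124 = $555k.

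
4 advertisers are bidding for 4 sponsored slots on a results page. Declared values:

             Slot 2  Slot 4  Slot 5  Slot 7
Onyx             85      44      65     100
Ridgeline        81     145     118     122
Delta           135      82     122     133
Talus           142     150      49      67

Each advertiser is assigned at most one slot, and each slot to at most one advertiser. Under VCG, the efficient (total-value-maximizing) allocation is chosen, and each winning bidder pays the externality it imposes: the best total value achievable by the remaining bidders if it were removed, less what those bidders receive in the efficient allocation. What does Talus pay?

Efficient allocation: Onyx→Slot 7 ($100), Ridgeline→Slot 4 ($145), Delta→Slot 5 ($122), Talus→Slot 2 ($142); total welfare W = $509.
Talus receives Slot 2 at value $142, so the others get W − 142 = $367.
Without Talus: best allocation of the remaining 3 bidders over all 4 slots is Onyx→Slot 7 ($100), Ridgeline→Slot 4 ($145), Delta→Slot 2 ($135), total $380.
VCG payment = (others' best without Talus) − (others' welfare with Talus) = 380 − 367 = $13.

Talus pays $13.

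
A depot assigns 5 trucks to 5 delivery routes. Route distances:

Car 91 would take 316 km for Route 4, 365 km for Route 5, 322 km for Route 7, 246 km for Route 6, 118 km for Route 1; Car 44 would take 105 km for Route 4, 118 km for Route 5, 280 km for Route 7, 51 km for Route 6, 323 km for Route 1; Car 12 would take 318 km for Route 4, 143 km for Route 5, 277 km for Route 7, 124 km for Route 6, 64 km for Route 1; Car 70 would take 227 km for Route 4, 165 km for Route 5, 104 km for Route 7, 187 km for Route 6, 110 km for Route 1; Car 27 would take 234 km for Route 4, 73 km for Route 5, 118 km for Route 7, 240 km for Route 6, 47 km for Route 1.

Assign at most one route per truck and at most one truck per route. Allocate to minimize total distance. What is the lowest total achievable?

Optimal: Car 91→Route 1 (118 km), Car 44→Route 4 (105 km), Car 12→Route 6 (124 km), Car 70→Route 7 (104 km), Car 27→Route 5 (73 km) — total 118+105+124+104+73 = 524 km.
Min-entry greedy (repeatedly take the single cheapest remaining cell) gives 661 km, worse by 137.
Next-best assignment: Car 91→Route 6, Car 44→Route 4, Car 12→Route 1, Car 70→Route 7, Car 27→Route 5 = 592 km.
Swapping Car 27↔Car 12 (Car 27→Route 6 240 km, Car 12→Route 5 143 km) adds 186.
No other one-to-one assignment undercuts 524 km.

Minimum total: 524 km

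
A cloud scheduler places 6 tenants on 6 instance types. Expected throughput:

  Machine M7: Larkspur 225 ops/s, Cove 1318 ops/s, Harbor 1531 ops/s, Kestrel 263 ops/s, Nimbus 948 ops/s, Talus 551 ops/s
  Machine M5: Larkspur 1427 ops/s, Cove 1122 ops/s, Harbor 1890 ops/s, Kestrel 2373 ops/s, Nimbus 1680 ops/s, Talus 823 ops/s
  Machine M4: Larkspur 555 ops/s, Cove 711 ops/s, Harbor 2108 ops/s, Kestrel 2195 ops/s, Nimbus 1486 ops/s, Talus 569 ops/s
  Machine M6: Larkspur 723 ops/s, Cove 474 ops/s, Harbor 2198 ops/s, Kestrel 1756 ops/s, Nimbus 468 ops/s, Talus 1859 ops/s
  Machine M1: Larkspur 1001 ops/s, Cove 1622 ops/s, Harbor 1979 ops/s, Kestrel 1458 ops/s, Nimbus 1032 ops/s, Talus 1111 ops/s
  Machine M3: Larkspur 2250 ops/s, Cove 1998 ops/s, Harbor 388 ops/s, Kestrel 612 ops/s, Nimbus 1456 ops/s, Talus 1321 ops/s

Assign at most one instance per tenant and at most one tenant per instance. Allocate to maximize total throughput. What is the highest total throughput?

Max total: 11281 ops/s

Optimal: Larkspur→Machine M3 (2250 ops/s), Cove→Machine M7 (1318 ops/s), Harbor→Machine M1 (1979 ops/s), Kestrel→Machine M4 (2195 ops/s), Nimbus→Machine M5 (1680 ops/s), Talus→Machine M6 (1859 ops/s) — total 2250+1318+1979+2195+1680+1859 = 11281 ops/s.
Row-greedy (each tenant in turn takes its best remaining instance) gives 10480 ops/s, worse by 801.
Next-best assignment: Larkspur→Machine M3, Cove→Machine M7, Harbor→Machine M1, Kestrel→Machine M5, Nimbus→Machine M4, Talus→Machine M6 = 11265 ops/s.
Swapping Nimbus↔Kestrel (Nimbus→Machine M4 1486 ops/s, Kestrel→Machine M5 2373 ops/s) loses 16.
Every other assignment is strictly worse.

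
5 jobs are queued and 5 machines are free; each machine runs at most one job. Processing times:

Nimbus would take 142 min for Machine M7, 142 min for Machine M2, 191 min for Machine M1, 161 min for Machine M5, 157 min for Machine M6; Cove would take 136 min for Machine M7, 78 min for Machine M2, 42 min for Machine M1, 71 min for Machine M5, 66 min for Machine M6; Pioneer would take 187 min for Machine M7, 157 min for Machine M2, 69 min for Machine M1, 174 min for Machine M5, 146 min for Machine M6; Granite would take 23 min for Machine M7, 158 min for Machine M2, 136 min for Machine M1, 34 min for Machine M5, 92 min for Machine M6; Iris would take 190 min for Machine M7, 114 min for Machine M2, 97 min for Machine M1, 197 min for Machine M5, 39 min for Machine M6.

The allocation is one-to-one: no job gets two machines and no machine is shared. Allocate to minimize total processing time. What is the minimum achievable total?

Treat this as an assignment problem: match each job to one machine.
Optimal: Nimbus→Machine M2 (142 min), Cove→Machine M5 (71 min), Pioneer→Machine M1 (69 min), Granite→Machine M7 (23 min), Iris→Machine M6 (39 min) — total 142+71+69+23+39 = 344 min.
Next-best assignment: Nimbus→Machine M7, Cove→Machine M2, Pioneer→Machine M1, Granite→Machine M5, Iris→Machine M6 = 362 min.
Swapping Nimbus↔Cove (Nimbus→Machine M5 161 min, Cove→Machine M2 78 min) adds 26.

Min total: 344 min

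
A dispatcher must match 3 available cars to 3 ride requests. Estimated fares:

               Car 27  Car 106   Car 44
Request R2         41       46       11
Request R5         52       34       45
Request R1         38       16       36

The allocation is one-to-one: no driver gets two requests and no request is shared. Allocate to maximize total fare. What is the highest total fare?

Max total: $134

Optimal: Car 27→Request R5 ($52), Car 106→Request R2 ($46), Car 44→Request R1 ($36) — total 52+46+36 = $134.
No other one-to-one assignment exceeds $134.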